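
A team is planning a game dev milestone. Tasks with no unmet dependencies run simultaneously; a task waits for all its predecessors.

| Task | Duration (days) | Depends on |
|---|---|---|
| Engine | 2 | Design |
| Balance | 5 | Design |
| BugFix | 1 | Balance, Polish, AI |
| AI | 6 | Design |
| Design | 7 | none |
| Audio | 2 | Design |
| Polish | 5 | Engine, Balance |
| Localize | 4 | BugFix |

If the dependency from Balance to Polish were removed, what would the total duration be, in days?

19

With the dependency in place, Design→Balance→Polish→BugFix→Localize = 7+5+5+1+4 = 22 sets the finish at 22 days.
Without Balance→Polish, Polish's earliest start moves from 12 to 9.
New critical path: Design→Engine→Polish→BugFix→Localize = 7+2+5+1+4 = 19 ⇒ 19 days.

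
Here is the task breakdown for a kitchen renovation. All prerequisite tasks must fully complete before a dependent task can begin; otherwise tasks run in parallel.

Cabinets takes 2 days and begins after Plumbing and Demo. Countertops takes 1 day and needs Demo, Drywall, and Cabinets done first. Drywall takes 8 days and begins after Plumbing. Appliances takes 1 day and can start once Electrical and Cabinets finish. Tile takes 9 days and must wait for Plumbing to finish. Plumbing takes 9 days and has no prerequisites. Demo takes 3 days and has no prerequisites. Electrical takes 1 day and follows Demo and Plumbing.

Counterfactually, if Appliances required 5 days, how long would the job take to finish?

18

The binding path is Plumbing→Drywall→Countertops = 9+8+1 = 18; finish at 18 days.
The longest path through Appliances is only 12 days, so Appliances has float 6.
That remains the longest chain; total 18 days.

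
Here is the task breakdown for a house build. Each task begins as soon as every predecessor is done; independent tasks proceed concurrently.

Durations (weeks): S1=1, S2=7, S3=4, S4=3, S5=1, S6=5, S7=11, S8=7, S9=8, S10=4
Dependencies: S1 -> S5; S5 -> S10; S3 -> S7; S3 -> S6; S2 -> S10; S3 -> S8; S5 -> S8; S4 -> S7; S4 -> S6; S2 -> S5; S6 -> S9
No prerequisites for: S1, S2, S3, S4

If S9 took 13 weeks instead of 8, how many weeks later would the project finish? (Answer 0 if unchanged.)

5

Critical path before the change: S3→S6→S9 = 4+5+8 = 17 giving 17 weeks.
S9 is on the critical path; changing it to 13 makes that path 22 weeks.
The critical path is still S3→S6→S9; finish is now 22 weeks.
Change in finish: 22 − 17 = +5 weeks.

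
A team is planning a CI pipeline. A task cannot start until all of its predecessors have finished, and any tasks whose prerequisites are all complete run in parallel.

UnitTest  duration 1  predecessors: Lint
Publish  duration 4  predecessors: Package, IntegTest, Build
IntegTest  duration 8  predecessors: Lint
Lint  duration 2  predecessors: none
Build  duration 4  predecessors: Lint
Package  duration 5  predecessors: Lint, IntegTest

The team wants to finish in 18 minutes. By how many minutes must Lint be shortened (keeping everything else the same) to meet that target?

Current finish: 19 minutes; target: 18.
Lint is on every critical path, so each minute cut from Lint cuts the finish by one (this holds down to a finish of 18).
Need 19 − 18 = 1 minute off Lint → Lint becomes 1 minute, finish becomes 18.

1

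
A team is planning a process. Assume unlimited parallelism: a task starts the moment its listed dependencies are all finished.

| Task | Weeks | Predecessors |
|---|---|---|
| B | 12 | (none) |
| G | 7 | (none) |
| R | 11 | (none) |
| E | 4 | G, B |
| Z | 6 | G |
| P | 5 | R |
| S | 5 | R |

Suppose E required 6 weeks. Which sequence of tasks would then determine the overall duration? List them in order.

B, E

Baseline: B→E = 12+4 = 16 → 16 weeks.
Since E is critical, the +2 change carries straight to that chain (now 18 weeks).
The critical path is still B→E; finish is now 18 weeks.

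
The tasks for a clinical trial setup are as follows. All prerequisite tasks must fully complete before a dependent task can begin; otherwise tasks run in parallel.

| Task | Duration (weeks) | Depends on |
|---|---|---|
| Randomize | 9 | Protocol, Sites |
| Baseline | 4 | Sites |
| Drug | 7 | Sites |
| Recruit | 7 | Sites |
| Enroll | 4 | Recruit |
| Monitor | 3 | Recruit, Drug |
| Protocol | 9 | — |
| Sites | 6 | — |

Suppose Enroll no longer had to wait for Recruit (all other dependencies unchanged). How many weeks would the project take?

Before: longest chain Protocol→Randomize = 9+9 = 18, finish 18.
Without Recruit→Enroll, Enroll's earliest start moves from 13 to 0.
The longest chain is now Protocol→Randomize = 9+9 = 18, so the project takes 18 weeks.

18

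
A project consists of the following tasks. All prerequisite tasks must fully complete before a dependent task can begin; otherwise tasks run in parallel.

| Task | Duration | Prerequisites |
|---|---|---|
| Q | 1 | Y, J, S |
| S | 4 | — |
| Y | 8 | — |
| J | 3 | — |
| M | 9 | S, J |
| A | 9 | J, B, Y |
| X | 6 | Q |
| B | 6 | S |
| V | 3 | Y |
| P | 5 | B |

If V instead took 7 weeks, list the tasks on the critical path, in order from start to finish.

Actual critical path: S→B→A = 4+6+9 = 19 ⇒ 19 weeks.
The longest path through V is only 11 weeks, so V has float 8.
That remains the longest chain; total 19 weeks.

S, B, A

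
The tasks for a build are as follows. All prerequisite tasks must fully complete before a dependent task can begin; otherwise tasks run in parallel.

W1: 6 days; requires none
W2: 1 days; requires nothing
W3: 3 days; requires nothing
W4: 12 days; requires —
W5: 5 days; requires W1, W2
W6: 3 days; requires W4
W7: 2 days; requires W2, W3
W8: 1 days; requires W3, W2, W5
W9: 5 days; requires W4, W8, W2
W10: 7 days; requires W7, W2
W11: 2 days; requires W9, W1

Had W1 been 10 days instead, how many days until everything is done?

As given, the longest chain is W1→W5→W8→W9→W11 = 6+5+1+5+2 = 19, so the finish is 19 days.
W1 is on the critical path; changing it to 10 makes that path 23 days.
No other chain overtakes it, so the finish is 23 days.

23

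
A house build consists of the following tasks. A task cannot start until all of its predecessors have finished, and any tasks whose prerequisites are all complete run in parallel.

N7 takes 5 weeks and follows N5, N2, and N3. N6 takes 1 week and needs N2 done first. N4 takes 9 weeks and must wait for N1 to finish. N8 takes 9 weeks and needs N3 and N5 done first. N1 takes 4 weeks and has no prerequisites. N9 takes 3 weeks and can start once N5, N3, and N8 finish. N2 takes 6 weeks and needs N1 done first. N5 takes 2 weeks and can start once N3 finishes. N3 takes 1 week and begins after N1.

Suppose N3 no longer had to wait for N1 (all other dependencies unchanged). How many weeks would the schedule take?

15

Original critical path: N1→N3→N5→N8→N9 = 4+1+2+9+3 = 19 ⇒ 19 weeks.
Without N1→N3, N3's earliest start moves from 4 to 0.
The longest chain is now N1→N2→N7 = 4+6+5 = 15, so the schedule takes 15 weeks.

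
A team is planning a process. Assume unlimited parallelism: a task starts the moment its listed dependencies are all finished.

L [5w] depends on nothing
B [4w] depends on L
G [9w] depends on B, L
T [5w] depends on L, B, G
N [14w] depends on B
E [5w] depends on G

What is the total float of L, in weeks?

0

Critical path: L→B→G→T = 5+4+9+5 = 23, so the finish is 23 weeks.
L finishes as early as 5 and must finish by 5.
Slack of L = 0 − 0 = 0 weeks.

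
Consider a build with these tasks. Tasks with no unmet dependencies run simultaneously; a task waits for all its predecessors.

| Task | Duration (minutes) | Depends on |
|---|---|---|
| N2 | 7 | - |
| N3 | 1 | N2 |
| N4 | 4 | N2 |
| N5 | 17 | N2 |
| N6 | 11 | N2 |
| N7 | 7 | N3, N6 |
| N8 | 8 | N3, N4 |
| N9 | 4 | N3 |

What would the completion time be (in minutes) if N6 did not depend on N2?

With the dependency in place, N2→N6→N7 = 7+11+7 = 25 sets the finish at 25 minutes.
Without N2→N6, N6's earliest start moves from 7 to 0.
After: N2→N5 = 7+17 = 24 → 24 minutes.

24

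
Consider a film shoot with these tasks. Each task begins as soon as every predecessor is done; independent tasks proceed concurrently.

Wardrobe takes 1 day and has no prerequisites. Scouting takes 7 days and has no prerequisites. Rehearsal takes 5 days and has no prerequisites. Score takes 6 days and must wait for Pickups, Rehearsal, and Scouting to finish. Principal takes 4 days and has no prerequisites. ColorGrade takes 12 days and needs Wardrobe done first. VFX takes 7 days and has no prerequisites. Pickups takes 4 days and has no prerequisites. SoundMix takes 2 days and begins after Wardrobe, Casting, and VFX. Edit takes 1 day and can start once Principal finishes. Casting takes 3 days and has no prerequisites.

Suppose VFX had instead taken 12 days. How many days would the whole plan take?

14

Actual critical path: Scouting→Score = 7+6 = 13 ⇒ 13 days.
The longest path through VFX is only 9 days, so VFX has float 4.
The binding chain switches to VFX→SoundMix = 12+2 = 14; finish 14 days.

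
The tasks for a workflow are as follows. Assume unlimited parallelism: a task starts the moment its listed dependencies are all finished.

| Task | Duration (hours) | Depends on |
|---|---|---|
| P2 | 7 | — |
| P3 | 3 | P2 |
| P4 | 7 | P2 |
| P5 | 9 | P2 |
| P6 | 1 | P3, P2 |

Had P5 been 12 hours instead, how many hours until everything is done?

The binding path is P2→P5 = 7+9 = 16; finish at 16 hours.
Since P5 is critical, the +3 change carries straight to that chain (now 19 hours).
The critical path is still P2→P5; finish is now 19 hours.

19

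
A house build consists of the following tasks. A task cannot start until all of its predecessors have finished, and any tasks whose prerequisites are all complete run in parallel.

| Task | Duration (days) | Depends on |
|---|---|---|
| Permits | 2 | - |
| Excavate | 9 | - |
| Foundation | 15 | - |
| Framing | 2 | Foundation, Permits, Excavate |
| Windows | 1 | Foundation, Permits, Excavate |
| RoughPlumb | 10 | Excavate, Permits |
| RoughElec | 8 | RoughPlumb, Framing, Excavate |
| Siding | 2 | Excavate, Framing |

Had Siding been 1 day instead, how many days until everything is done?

Baseline: Excavate→RoughPlumb→RoughElec = 9+10+8 = 27 → 27 days.
Siding has 8 days of float (longest path through it is 19).
The critical path is still Excavate→RoughPlumb→RoughElec; finish is now 27 days.

27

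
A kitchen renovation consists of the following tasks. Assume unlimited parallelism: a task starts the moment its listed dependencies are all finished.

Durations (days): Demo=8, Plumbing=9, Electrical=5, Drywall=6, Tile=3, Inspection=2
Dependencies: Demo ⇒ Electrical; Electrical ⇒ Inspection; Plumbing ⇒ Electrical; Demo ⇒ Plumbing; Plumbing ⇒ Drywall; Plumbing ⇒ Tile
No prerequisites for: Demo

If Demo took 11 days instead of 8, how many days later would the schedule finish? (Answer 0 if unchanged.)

3

As given, the longest chain is Demo→Plumbing→Electrical→Inspection = 8+9+5+2 = 24, so the finish is 24 days.
Demo is on the critical path; changing it to 11 makes that path 27 days.
No other chain overtakes it, so the finish is 27 days.
Change in finish: 27 − 24 = +3 days.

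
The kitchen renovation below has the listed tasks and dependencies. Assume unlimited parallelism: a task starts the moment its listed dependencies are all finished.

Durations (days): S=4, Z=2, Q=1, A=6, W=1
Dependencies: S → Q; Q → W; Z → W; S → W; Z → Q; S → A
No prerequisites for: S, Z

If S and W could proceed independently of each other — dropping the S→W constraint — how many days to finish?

Original critical path: S→A = 4+6 = 10 ⇒ 10 days.
Dropping S→W doesn't change W's earliest start (5); another predecessor still binds.
The longest chain is now S→A = 4+6 = 10, so the project takes 10 days.

10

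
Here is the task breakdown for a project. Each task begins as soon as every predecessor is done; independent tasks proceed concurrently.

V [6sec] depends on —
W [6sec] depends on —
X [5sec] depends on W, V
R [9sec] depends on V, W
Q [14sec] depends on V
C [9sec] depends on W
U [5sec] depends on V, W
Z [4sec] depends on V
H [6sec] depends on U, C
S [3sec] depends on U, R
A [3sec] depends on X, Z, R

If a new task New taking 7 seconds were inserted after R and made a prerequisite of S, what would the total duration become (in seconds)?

Originally the job takes 21 seconds.
With New inserted, S now waits for max(U, R, New).
New critical path: V→R→New→S = 6+9+7+3 = 25 ⇒ 25 seconds.

25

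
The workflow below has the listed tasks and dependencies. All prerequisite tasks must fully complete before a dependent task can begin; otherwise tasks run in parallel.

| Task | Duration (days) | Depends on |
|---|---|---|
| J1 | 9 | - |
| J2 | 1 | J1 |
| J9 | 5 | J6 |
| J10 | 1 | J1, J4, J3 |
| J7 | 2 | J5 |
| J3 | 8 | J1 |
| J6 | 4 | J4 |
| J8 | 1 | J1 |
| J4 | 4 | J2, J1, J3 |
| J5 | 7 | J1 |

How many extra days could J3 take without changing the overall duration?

0

J1→J3→J4→J6→J9 = 9+8+4+4+5 = 30 sets the makespan at 30 days.
The longest chain containing J3 totals 30 days.
Float = 30 − 30 = 0.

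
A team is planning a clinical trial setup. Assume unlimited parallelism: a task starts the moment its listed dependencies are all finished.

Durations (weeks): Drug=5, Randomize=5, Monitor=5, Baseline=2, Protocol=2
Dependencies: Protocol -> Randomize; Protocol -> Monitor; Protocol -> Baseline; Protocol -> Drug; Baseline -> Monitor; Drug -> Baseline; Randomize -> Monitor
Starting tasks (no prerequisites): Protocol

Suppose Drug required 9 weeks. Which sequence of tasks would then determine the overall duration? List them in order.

Baseline: Protocol→Drug→Baseline→Monitor = 2+5+2+5 = 14 → 14 weeks.
Drug lies on that path, so at 9 weeks the path becomes 18 weeks.
The critical path is still Protocol→Drug→Baseline→Monitor; finish is now 18 weeks.

Protocol, Drug, Baseline, Monitor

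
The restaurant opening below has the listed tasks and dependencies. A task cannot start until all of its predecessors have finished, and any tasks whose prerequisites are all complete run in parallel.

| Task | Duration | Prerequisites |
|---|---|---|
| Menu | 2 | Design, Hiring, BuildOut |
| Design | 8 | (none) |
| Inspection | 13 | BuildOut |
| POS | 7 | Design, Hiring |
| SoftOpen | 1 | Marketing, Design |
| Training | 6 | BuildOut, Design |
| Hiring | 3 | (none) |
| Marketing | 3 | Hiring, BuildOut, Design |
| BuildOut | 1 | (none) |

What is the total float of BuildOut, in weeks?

Design→POS = 8+7 = 15 sets the makespan at 15 weeks.
The longest chain containing BuildOut totals 14 weeks.
So BuildOut can slip 2 − 1 = 1 week.

1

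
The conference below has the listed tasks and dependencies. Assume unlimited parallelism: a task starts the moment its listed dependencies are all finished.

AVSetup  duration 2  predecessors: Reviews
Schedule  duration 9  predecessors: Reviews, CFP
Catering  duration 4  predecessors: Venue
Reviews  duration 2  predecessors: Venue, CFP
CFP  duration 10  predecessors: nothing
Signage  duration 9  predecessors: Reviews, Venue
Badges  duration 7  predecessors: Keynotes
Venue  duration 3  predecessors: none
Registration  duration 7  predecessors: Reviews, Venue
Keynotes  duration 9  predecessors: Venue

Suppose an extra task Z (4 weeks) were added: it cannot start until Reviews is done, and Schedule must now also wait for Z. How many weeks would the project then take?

Originally the project takes 21 weeks.
With Z inserted, Schedule now waits for max(Reviews, CFP, Z).
New critical path: CFP→Reviews→Z→Schedule = 10+2+4+9 = 25 ⇒ 25 weeks.

25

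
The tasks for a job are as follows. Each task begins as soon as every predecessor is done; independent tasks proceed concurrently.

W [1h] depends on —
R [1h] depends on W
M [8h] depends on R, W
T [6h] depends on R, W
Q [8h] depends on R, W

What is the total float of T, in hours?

W→R→M = 1+1+8 = 10 sets the makespan at 10 hours.
Longest path through T: 8 hours (earliest finish 8, latest finish 10).
Slack of T = 4 − 2 = 2 hours.

2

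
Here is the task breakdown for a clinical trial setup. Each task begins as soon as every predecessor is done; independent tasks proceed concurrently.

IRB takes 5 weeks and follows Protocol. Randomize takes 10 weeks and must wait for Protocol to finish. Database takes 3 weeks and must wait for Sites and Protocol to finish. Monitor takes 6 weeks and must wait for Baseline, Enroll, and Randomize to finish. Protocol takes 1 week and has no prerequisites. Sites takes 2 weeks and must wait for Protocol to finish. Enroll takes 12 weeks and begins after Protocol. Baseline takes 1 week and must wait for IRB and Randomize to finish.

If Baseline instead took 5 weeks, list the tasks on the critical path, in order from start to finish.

Baseline: Protocol→Enroll→Monitor = 1+12+6 = 19 → 19 weeks.
Baseline is off the critical path — its longest chain is 18 weeks, giving 1 of slack.
The binding chain switches to Protocol→Randomize→Baseline→Monitor = 1+10+5+6 = 22; finish 22 weeks.

Protocol, Randomize, Baseline, Monitor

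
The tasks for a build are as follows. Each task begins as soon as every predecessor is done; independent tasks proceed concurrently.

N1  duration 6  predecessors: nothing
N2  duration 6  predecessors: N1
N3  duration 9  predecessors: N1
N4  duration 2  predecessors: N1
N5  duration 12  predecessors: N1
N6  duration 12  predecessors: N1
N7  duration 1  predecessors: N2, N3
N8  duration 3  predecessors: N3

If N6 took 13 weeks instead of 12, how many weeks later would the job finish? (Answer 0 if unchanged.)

As given, the longest chain is N1→N6 = 6+12 = 18, so the finish is 18 weeks.
N6 lies on that path, so at 13 weeks the path becomes 19 weeks.
The critical path is still N1→N6; finish is now 19 weeks.
Change in finish: 19 − 18 = +1 weeks.

1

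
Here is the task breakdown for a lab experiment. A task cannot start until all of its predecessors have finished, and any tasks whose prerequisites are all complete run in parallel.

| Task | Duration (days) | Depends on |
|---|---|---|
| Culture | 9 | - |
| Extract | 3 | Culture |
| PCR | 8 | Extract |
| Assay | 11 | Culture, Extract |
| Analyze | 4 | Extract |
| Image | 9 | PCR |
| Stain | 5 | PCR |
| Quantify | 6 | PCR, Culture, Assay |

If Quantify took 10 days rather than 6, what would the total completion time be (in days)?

Actual critical path: Culture→Extract→Assay→Quantify = 9+3+11+6 = 29 ⇒ 29 days.
Since Quantify is critical, the +4 change carries straight to that chain (now 33 days).
The critical path is still Culture→Extract→Assay→Quantify; finish is now 33 days.

33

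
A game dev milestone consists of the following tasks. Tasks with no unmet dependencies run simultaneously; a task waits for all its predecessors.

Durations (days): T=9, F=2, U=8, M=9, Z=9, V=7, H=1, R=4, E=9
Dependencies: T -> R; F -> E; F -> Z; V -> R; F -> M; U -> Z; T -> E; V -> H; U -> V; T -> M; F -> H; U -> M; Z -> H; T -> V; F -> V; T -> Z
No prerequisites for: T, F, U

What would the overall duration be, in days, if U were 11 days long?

22

Actual critical path: T→V→R = 9+7+4 = 20 ⇒ 20 days.
U is off the critical path — its longest chain is 19 days, giving 1 of slack.
The binding chain switches to U→V→R = 11+7+4 = 22; finish 22 days.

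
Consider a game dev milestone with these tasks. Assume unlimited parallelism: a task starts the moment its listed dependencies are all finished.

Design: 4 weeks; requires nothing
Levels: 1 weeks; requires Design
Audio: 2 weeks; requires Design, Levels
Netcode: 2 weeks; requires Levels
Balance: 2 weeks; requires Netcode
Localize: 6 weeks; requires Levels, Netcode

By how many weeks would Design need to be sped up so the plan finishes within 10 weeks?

Current finish: 13 weeks; target: 10.
Design is on every critical path, so each week cut from Design cuts the finish by one (this holds down to a finish of 10).
Need 13 − 10 = 3 weeks off Design → Design becomes 1 week, finish becomes 10.

3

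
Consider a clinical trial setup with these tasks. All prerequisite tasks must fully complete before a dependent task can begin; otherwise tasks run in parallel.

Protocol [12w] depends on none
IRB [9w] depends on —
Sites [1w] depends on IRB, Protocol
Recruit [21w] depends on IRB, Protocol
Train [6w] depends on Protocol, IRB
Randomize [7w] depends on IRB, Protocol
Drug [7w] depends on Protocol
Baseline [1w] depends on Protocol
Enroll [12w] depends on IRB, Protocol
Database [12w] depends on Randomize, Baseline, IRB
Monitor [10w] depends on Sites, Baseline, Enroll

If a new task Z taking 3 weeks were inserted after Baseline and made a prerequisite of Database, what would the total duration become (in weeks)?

Originally the job takes 34 weeks.
With Z inserted, Database now waits for max(Randomize, Baseline, IRB, Z).
New critical path: Protocol→Enroll→Monitor = 12+12+10 = 34 ⇒ 34 weeks.

34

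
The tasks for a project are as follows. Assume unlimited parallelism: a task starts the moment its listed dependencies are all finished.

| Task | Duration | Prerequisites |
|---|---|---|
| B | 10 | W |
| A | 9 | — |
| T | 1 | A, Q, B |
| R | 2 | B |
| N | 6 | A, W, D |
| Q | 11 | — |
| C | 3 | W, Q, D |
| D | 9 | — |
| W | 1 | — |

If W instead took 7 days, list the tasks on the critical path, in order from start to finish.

As given, the longest chain is A→N = 9+6 = 15, so the finish is 15 days.
The longest path through W is only 13 days, so W has float 2.
New critical path: W→B→R = 7+10+2 = 19 ⇒ 19 days.

W, B, R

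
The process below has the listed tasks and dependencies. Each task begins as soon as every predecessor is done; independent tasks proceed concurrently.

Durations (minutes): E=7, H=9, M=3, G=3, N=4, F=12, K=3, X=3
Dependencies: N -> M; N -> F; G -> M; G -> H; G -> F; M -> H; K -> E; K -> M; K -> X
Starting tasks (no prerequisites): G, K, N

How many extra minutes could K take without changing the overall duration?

N→M→H = 4+3+9 = 16 sets the makespan at 16 minutes.
K finishes as early as 3 and must finish by 4.
Float = 16 − 15 = 1.

1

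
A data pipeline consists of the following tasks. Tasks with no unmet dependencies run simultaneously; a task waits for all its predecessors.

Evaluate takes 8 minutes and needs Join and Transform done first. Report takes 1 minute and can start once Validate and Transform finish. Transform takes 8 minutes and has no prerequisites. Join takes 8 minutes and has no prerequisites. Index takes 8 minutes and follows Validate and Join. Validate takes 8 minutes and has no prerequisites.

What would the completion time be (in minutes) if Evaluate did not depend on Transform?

16

With the dependency in place, Validate→Index = 8+8 = 16 sets the finish at 16 minutes.
Dropping Transform→Evaluate doesn't change Evaluate's earliest start (8); another predecessor still binds.
After: Validate→Index = 8+8 = 16 → 16 minutes.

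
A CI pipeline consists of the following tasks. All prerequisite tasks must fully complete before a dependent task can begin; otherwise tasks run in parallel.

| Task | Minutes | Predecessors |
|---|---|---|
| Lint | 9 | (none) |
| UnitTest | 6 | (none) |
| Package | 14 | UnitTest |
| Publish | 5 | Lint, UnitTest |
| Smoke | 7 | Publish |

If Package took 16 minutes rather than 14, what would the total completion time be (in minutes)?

Critical path before the change: Lint→Publish→Smoke = 9+5+7 = 21 giving 21 minutes.
Package has 1 minute of float (longest path through it is 20).
The binding chain switches to UnitTest→Package = 6+16 = 22; finish 22 minutes.

22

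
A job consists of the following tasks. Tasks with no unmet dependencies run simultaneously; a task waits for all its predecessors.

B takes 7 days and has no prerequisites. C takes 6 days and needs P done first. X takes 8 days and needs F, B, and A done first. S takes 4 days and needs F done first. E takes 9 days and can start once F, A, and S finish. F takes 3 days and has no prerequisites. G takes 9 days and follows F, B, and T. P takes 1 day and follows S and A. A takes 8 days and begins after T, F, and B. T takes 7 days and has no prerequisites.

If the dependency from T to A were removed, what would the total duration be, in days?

Original critical path: T→A→E = 7+8+9 = 24 ⇒ 24 days.
Dropping T→A doesn't change A's earliest start (7); another predecessor still binds.
The longest chain is now B→A→E = 7+8+9 = 24, so the plan takes 24 days.

24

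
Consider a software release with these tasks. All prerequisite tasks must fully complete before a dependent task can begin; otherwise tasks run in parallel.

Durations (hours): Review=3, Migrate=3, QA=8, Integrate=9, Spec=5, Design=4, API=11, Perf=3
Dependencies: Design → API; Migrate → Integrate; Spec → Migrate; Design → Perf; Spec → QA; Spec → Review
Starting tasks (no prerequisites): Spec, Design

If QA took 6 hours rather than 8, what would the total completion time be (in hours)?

17

The binding path is Spec→Migrate→Integrate = 5+3+9 = 17; finish at 17 hours.
QA is off the critical path — its longest chain is 13 hours, giving 4 of slack.
That remains the longest chain; total 17 hours.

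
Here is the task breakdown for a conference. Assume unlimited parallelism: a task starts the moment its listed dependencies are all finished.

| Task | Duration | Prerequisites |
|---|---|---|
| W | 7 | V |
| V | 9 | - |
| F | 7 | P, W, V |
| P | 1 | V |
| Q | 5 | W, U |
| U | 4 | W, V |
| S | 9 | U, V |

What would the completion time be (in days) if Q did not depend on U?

29

With the dependency in place, V→W→U→S = 9+7+4+9 = 29 sets the finish at 29 days.
Without U→Q, Q's earliest start moves from 20 to 16.
After: V→W→U→S = 9+7+4+9 = 29 → 29 days.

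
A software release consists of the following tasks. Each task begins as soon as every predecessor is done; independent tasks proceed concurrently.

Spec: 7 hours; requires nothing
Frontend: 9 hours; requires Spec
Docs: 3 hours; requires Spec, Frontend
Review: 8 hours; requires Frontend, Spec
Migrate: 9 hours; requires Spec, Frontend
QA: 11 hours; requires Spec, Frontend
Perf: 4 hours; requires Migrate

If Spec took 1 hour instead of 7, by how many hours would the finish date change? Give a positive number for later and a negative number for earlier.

-6

The binding path is Spec→Frontend→Migrate→Perf = 7+9+9+4 = 29; finish at 29 hours.
Since Spec is critical, the -6 change carries straight to that chain (now 23 hours).
That remains the longest chain; total 23 hours.
Change in finish: 23 − 29 = -6 hours.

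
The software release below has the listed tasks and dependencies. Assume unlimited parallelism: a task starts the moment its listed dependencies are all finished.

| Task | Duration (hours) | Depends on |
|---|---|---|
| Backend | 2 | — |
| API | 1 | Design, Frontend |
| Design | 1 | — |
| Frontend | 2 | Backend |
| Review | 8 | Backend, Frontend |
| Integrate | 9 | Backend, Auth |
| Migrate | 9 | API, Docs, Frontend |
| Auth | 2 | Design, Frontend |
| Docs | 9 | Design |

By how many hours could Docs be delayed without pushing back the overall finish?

The longest chain is Design→Docs→Migrate = 1+9+9 = 19; overall finish 19 hours.
Docs finishes as early as 10 and must finish by 10.
Slack of Docs = 1 − 1 = 0 hours.

0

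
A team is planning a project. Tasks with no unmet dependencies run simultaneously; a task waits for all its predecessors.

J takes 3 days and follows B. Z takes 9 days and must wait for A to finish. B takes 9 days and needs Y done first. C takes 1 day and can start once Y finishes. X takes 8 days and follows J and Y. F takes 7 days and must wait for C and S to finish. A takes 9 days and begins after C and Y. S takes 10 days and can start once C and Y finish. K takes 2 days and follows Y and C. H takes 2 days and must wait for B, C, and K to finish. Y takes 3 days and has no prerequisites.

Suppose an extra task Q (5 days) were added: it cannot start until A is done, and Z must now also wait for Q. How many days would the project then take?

Originally the project takes 23 days.
With Q inserted, Z now waits for max(A, Q).
New critical path: Y→C→A→Q→Z = 3+1+9+5+9 = 27 ⇒ 27 days.

27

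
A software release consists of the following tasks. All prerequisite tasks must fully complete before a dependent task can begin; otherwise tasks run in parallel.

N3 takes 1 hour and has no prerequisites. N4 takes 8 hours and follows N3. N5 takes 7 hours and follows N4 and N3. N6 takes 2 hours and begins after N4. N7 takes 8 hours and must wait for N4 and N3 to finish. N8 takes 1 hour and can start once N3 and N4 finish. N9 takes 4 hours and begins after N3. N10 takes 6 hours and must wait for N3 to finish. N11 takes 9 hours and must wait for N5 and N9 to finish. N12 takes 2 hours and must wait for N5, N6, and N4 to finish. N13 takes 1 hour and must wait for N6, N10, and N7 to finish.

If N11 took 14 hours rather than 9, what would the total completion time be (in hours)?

Critical path before the change: N3→N4→N5→N11 = 1+8+7+9 = 25 giving 25 hours.
N11 is on the critical path; changing it to 14 makes that path 30 hours.
The critical path is still N3→N4→N5→N11; finish is now 30 hours.

30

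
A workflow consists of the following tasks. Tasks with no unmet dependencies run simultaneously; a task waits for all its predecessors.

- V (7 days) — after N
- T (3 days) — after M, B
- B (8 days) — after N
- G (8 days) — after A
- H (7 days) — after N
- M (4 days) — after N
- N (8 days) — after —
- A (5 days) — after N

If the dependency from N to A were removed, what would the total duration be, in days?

Original critical path: N→A→G = 8+5+8 = 21 ⇒ 21 days.
Without N→A, A's earliest start moves from 8 to 0.
New critical path: N→B→T = 8+8+3 = 19 ⇒ 19 days.

19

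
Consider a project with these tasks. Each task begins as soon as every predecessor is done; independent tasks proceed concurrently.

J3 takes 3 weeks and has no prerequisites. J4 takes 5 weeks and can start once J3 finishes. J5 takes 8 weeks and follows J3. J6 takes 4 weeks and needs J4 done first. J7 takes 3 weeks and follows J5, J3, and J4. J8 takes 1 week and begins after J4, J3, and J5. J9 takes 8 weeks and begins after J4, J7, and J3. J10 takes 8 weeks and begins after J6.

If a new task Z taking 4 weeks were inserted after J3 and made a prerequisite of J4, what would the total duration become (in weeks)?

24

Originally the schedule takes 22 weeks.
With Z inserted, J4 now waits for max(J3, Z).
New critical path: J3→Z→J4→J6→J10 = 3+4+5+4+8 = 24 ⇒ 24 weeks.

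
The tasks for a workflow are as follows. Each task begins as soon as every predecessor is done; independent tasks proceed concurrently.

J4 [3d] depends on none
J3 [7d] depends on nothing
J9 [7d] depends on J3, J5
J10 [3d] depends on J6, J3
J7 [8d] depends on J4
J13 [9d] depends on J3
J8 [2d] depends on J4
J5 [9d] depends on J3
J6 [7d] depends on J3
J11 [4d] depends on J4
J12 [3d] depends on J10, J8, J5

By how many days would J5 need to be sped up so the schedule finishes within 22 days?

1

Current finish: 23 days; target: 22.
J5 is on every critical path, so each day cut from J5 cuts the finish by one (this holds down to a finish of 20).
Need 23 − 22 = 1 day off J5 → J5 becomes 8 days, finish becomes 22.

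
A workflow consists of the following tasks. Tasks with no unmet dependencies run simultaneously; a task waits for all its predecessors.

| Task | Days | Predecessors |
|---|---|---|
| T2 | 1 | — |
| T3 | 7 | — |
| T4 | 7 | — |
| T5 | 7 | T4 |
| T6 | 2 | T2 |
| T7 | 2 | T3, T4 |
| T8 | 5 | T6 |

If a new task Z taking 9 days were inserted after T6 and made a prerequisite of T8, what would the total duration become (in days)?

Originally the plan takes 14 days.
With Z inserted, T8 now waits for max(T6, Z).
New critical path: T2→T6→Z→T8 = 1+2+9+5 = 17 ⇒ 17 days.

17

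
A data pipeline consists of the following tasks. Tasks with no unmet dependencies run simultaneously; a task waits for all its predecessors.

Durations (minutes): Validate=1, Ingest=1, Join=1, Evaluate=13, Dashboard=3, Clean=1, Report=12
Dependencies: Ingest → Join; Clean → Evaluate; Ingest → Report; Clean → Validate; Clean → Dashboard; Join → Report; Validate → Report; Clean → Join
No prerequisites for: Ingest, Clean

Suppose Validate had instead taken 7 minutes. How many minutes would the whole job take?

20

Baseline: Clean→Validate→Report = 1+1+12 = 14 → 14 minutes.
Since Validate is critical, the +6 change carries straight to that chain (now 20 minutes).
That remains the longest chain; total 20 minutes.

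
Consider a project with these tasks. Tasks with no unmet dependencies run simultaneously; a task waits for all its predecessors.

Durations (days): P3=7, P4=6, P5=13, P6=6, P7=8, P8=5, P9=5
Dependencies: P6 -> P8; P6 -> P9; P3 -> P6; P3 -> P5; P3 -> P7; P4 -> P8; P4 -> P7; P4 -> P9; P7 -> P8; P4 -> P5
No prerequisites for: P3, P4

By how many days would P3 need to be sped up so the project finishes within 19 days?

Current finish: 20 days; target: 19.
P3 is on every critical path, so each day cut from P3 cuts the finish by one (this holds down to a finish of 19).
Need 20 − 19 = 1 day off P3 → P3 becomes 6 days, finish becomes 19.

1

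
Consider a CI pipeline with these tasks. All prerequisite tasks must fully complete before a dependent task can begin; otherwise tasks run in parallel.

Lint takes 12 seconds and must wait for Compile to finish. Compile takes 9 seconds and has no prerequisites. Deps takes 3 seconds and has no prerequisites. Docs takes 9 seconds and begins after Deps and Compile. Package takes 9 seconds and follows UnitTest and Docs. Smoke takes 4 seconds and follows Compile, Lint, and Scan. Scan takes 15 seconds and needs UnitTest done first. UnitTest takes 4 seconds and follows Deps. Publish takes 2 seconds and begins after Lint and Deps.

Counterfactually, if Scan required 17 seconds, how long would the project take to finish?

As given, the longest chain is Compile→Docs→Package = 9+9+9 = 27, so the finish is 27 seconds.
The longest path through Scan is only 26 seconds, so Scan has float 1.
Now Deps→UnitTest→Scan→Smoke = 3+4+17+4 = 28 is longest, so the finish becomes 28 seconds.

28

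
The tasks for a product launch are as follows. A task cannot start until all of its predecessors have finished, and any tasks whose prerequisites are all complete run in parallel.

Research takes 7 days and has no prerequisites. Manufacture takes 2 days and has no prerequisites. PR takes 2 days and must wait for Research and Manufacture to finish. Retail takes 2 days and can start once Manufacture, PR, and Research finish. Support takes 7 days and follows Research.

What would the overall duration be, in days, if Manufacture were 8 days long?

14

Critical path before the change: Research→Support = 7+7 = 14 giving 14 days.
Manufacture has 8 days of float (longest path through it is 6).
No other chain overtakes it, so the finish is 14 days.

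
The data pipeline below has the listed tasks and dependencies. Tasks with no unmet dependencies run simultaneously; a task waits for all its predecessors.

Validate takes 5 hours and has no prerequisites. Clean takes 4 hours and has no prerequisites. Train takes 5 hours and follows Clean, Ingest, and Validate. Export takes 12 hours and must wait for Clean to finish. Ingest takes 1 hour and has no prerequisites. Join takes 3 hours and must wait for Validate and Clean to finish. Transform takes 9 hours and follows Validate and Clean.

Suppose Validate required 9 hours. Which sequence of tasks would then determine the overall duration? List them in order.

Validate, Transform

As given, the longest chain is Clean→Export = 4+12 = 16, so the finish is 16 hours.
Validate has 2 hours of float (longest path through it is 14).
The binding chain switches to Validate→Transform = 9+9 = 18; finish 18 hours.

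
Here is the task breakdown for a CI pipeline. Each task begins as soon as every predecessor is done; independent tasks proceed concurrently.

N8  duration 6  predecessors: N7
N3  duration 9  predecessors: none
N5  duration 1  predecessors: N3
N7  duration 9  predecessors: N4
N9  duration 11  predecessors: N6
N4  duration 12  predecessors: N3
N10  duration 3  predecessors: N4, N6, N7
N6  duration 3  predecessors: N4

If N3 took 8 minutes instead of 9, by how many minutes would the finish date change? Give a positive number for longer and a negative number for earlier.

-1

Baseline: N3→N4→N7→N8 = 9+12+9+6 = 36 → 36 minutes.
N3 is on the critical path; changing it to 8 makes that path 35 minutes.
That remains the longest chain; total 35 minutes.
Change in finish: 35 − 36 = -1 minutes.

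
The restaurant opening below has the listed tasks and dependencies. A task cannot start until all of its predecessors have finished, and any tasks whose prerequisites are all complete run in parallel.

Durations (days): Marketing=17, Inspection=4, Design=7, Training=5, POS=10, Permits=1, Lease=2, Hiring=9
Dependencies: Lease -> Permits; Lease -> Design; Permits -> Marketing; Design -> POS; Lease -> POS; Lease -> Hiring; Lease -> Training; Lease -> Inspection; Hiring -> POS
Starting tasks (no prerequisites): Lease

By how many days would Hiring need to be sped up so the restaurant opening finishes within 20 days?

Current finish: 21 days; target: 20.
Hiring is on every critical path, so each day cut from Hiring cuts the finish by one (this holds down to a finish of 20).
Need 21 − 20 = 1 day off Hiring → Hiring becomes 8 days, finish becomes 20.

1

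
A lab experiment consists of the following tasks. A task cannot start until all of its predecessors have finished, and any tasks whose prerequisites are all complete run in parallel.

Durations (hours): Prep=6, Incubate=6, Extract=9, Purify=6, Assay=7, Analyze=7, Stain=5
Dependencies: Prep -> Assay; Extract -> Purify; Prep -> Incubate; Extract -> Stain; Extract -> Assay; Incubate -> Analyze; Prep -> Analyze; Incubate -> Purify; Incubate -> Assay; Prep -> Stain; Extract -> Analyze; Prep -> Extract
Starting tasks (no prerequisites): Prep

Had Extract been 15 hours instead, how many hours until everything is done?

The binding path is Prep→Extract→Assay = 6+9+7 = 22; finish at 22 hours.
Since Extract is critical, the +6 change carries straight to that chain (now 28 hours).
That remains the longest chain; total 28 hours.

28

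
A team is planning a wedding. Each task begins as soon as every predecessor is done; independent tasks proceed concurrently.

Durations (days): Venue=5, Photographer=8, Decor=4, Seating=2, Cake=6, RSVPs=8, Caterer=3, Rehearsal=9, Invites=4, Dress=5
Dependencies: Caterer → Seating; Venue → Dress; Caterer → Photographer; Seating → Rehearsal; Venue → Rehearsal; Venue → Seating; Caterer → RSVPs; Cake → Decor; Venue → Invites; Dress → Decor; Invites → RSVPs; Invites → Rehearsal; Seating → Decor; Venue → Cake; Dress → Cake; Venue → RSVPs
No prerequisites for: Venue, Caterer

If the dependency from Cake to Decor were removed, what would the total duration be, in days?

18

Original critical path: Venue→Dress→Cake→Decor = 5+5+6+4 = 20 ⇒ 20 days.
Without Cake→Decor, Decor's earliest start moves from 16 to 10.
The longest chain is now Venue→Invites→Rehearsal = 5+4+9 = 18, so the wedding takes 18 days.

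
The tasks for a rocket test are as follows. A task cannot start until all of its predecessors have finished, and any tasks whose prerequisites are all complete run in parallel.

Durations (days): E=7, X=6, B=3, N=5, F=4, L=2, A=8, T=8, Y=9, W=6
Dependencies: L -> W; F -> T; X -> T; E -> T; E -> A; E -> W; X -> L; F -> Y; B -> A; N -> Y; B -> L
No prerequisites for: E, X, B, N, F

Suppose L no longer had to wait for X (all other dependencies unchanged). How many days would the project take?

15

Original critical path: E→A = 7+8 = 15 ⇒ 15 days.
Without X→L, L's earliest start moves from 6 to 3.
The longest chain is now E→A = 7+8 = 15, so the project takes 15 days.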